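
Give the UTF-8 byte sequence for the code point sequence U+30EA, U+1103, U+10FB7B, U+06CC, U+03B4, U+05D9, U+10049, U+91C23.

U+30EA: 3-byte form → E3 83 AA.
U+1103: 3-byte form → E1 84 83.
U+10FB7B: 4-byte form → F4 8F AD BB.
U+06CC: 2-byte form → DB 8C.
U+03B4: 2-byte form → CE B4.
U+05D9: 2-byte form → D7 99.
U+10049: 4-byte form → F0 90 81 89.
U+91C23: 4-byte form → F2 91 B0 A3.
Concatenated (24 bytes): E3 83 AA E1 84 83 F4 8F AD BB DB 8C CE B4 D7 99 F0 90 81 89 F2 91 B0 A3.

E3 83 AA E1 84 83 F4 8F AD BB DB 8C CE B4 D7 99 F0 90 81 89 F2 91 B0 A3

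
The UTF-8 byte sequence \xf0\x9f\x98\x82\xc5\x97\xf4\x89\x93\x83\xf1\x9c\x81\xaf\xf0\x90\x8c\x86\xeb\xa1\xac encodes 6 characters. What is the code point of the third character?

Offset 0: leading byte 0xF0 = 11110000 → 4-byte char #1 = F0 9F 98 82.
Offset 4: leading byte 0xC5 = 11000101 → 2-byte char #2 = C5 97.
Offset 6: leading byte 0xF4 = 11110100 → 4-byte char #3 = F4 89 93 83.
Leading byte 0xF4 = 11110100 matches 11110xxx → 4-byte sequence.
Byte 1: 0xF4 = 11110100, payload 100 (3 bits).
Byte 2: 0x89 = 10001001 (10xxxxxx ✓), payload 001001.
Byte 3: 0x93 = 10010011 (10xxxxxx ✓), payload 010011.
Byte 4: 0x83 = 10000011 (10xxxxxx ✓), payload 000011.
Concatenate: 100001001010011000011 = 0x1094C3 (21 bits → U+1094C3).

U+1094C3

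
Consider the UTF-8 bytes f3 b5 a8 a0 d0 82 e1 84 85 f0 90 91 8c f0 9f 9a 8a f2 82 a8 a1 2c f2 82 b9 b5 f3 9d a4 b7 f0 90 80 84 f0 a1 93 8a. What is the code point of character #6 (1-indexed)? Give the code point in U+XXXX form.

U+82A21

Offset 0: leading byte 0xF3 = 11110011 → 4-byte char #1 = F3 B5 A8 A0.
Offset 4: leading byte 0xD0 = 11010000 → 2-byte char #2 = D0 82.
Offset 6: leading byte 0xE1 = 11100001 → 3-byte char #3 = E1 84 85.
Offset 9: leading byte 0xF0 = 11110000 → 4-byte char #4 = F0 90 91 8C.
Offset 13: leading byte 0xF0 = 11110000 → 4-byte char #5 = F0 9F 9A 8A.
Offset 17: leading byte 0xF2 = 11110010 → 4-byte char #6 = F2 82 A8 A1.
Leading byte 0xF2 = 11110010 matches 11110xxx → 4-byte sequence.
Byte 1: 0xF2 = 11110010, payload 010 (3 bits).
Byte 2: 0x82 = 10000010 (10xxxxxx ✓), payload 000010.
Byte 3: 0xA8 = 10101000 (10xxxxxx ✓), payload 101000.
Byte 4: 0xA1 = 10100001 (10xxxxxx ✓), payload 100001.
Concatenate: 010000010101000100001 = 0x82A21 (21 bits → U+82A21).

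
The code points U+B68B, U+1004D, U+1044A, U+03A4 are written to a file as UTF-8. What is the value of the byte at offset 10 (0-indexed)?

0x8A

U+B68B → 3-byte form EB 9A 8B at offsets 0–2.
U+1004D → 4-byte form F0 90 81 8D at offsets 3–6.
U+1044A → 4-byte form F0 90 91 8A at offsets 7–10.
Offset 10 falls in char 3's range; it's byte 4 of F0 90 91 8A = 0x8A.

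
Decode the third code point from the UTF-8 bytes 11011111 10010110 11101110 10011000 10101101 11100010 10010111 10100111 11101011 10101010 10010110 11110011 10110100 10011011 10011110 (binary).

U+25E7

Offset 0: leading byte 0xDF = 11011111 → 2-byte char #1 = DF 96.
Offset 2: leading byte 0xEE = 11101110 → 3-byte char #2 = EE 98 AD.
Offset 5: leading byte 0xE2 = 11100010 → 3-byte char #3 = E2 97 A7.
Leading byte 0xE2 = 11100010 matches 1110xxxx → 3-byte sequence.
Byte 1: 0xE2 = 11100010, payload 0010 (4 bits).
Byte 2: 0x97 = 10010111 (10xxxxxx ✓), payload 010111.
Byte 3: 0xA7 = 10100111 (10xxxxxx ✓), payload 100111.
Concatenate: 0010010111100111 = 0x25E7 (16 bits → U+25E7).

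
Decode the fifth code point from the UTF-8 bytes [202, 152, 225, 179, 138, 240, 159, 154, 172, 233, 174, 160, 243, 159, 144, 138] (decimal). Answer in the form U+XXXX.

U+DF40A

Offset 0: leading byte 0xCA = 11001010 → 2-byte char #1 = CA 98.
Offset 2: leading byte 0xE1 = 11100001 → 3-byte char #2 = E1 B3 8A.
Offset 5: leading byte 0xF0 = 11110000 → 4-byte char #3 = F0 9F 9A AC.
Offset 9: leading byte 0xE9 = 11101001 → 3-byte char #4 = E9 AE A0.
Offset 12: leading byte 0xF3 = 11110011 → 4-byte char #5 = F3 9F 90 8A.
Leading byte 0xF3 = 11110011 matches 11110xxx → 4-byte sequence.
Byte 1: 0xF3 = 11110011, payload 011 (3 bits).
Byte 2: 0x9F = 10011111 (10xxxxxx ✓), payload 011111.
Byte 3: 0x90 = 10010000 (10xxxxxx ✓), payload 010000.
Byte 4: 0x8A = 10001010 (10xxxxxx ✓), payload 001010.
Concatenate: 011011111010000001010 = 0xDF40A (21 bits → U+DF40A).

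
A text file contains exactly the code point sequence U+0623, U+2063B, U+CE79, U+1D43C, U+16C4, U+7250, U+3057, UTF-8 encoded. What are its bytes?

U+0623: 2-byte form → D8 A3.
U+2063B: 4-byte form → F0 A0 98 BB.
U+CE79: 3-byte form → EC B9 B9.
U+1D43C: 4-byte form → F0 9D 90 BC.
U+16C4: 3-byte form → E1 9B 84.
U+7250: 3-byte form → E7 89 90.
U+3057: 3-byte form → E3 81 97.
Concatenated (22 bytes): D8 A3 F0 A0 98 BB EC B9 B9 F0 9D 90 BC E1 9B 84 E7 89 90 E3 81 97.

D8 A3 F0 A0 98 BB EC B9 B9 F0 9D 90 BC E1 9B 84 E7 89 90 E3 81 97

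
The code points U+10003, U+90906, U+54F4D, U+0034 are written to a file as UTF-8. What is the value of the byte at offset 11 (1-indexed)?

0xBD

1-indexed offset 11 is 0-indexed offset 10.
U+10003 → 4-byte form F0 90 80 83 at offsets 0–3.
U+90906 → 4-byte form F2 90 A4 86 at offsets 4–7.
U+54F4D → 4-byte form F1 94 BD 8D at offsets 8–11.
Offset 10 falls in char 3's range; it's byte 3 of F1 94 BD 8D = 0xBD.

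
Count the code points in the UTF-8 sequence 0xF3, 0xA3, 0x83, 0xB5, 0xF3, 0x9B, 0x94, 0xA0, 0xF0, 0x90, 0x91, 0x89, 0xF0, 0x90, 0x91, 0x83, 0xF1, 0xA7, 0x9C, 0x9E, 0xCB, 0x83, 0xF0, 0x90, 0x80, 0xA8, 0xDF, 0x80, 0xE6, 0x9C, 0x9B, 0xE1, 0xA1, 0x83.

Byte at offset 0: 0xF3 = 11110011 → 4-byte char (#1). Advance 4.
Byte at offset 4: 0xF3 = 11110011 → 4-byte char (#2). Advance 4.
Byte at offset 8: 0xF0 = 11110000 → 4-byte char (#3). Advance 4.
Byte at offset 12: 0xF0 = 11110000 → 4-byte char (#4). Advance 4.
Byte at offset 16: 0xF1 = 11110001 → 4-byte char (#5). Advance 4.
Byte at offset 20: 0xCB = 11001011 → 2-byte char (#6). Advance 2.
Byte at offset 22: 0xF0 = 11110000 → 4-byte char (#7). Advance 4.
Byte at offset 26: 0xDF = 11011111 → 2-byte char (#8). Advance 2.
Byte at offset 28: 0xE6 = 11100110 → 3-byte char (#9). Advance 3.
Byte at offset 31: 0xE1 = 11100001 → 3-byte char (#10). Advance 3.
Reached end at offset 34 after 10 code points.

10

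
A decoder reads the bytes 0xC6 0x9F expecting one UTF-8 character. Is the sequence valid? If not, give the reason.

Leading byte 0xC6 = 11000110 → 2-byte form.
Continuation bytes 0x9F=10011111 all match 10xxxxxx.
Decoded value 0x19F is ≥ 0x80 (shortest form) and not a surrogate.

valid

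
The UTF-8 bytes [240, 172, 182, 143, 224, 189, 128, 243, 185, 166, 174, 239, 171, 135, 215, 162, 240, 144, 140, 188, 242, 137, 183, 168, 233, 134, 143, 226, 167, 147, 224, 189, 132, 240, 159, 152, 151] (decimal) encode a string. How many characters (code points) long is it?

11

Byte at offset 0: 0xF0 = 11110000 → 4-byte char (#1). Advance 4.
Byte at offset 4: 0xE0 = 11100000 → 3-byte char (#2). Advance 3.
Byte at offset 7: 0xF3 = 11110011 → 4-byte char (#3). Advance 4.
Byte at offset 11: 0xEF = 11101111 → 3-byte char (#4). Advance 3.
Byte at offset 14: 0xD7 = 11010111 → 2-byte char (#5). Advance 2.
Byte at offset 16: 0xF0 = 11110000 → 4-byte char (#6). Advance 4.
Byte at offset 20: 0xF2 = 11110010 → 4-byte char (#7). Advance 4.
Byte at offset 24: 0xE9 = 11101001 → 3-byte char (#8). Advance 3.
Byte at offset 27: 0xE2 = 11100010 → 3-byte char (#9). Advance 3.
Byte at offset 30: 0xE0 = 11100000 → 3-byte char (#10). Advance 3.
Byte at offset 33: 0xF0 = 11110000 → 4-byte char (#11). Advance 4.
Reached end at offset 37 after 11 code points.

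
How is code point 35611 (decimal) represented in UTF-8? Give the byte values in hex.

U+8B1B = 0x8B1B = 35611 decimal. In range U+0800–U+FFFF → 3-byte form: 1110xxxx 10xxxxxx 10xxxxxx.
Binary (16 bits): 1000101100011011.
Split 4+6+6: 1000 | 101100 | 011011.
Byte 1: 11101000 = 0xE8.
Byte 2: 10101100 = 0xAC.
Byte 3: 10011011 = 0x9B.

E8 AC 9B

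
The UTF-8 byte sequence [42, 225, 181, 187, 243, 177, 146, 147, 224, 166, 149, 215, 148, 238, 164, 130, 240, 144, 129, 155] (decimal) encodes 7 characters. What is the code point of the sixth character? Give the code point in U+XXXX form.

Offset 0: leading byte 0x2A = 00101010 → 1-byte char #1 = 2A.
Offset 1: leading byte 0xE1 = 11100001 → 3-byte char #2 = E1 B5 BB.
Offset 4: leading byte 0xF3 = 11110011 → 4-byte char #3 = F3 B1 92 93.
Offset 8: leading byte 0xE0 = 11100000 → 3-byte char #4 = E0 A6 95.
Offset 11: leading byte 0xD7 = 11010111 → 2-byte char #5 = D7 94.
Offset 13: leading byte 0xEE = 11101110 → 3-byte char #6 = EE A4 82.
Leading byte 0xEE = 11101110 matches 1110xxxx → 3-byte sequence.
Byte 1: 0xEE = 11101110, payload 1110 (4 bits).
Byte 2: 0xA4 = 10100100 (10xxxxxx ✓), payload 100100.
Byte 3: 0x82 = 10000010 (10xxxxxx ✓), payload 000010.
Concatenate: 1110100100000010 = 0xE902 (16 bits → U+E902).

U+E902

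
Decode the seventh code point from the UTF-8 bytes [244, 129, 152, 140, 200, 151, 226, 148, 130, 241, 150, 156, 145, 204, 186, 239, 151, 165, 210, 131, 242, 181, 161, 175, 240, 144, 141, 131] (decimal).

Offset 0: leading byte 0xF4 = 11110100 → 4-byte char #1 = F4 81 98 8C.
Offset 4: leading byte 0xC8 = 11001000 → 2-byte char #2 = C8 97.
Offset 6: leading byte 0xE2 = 11100010 → 3-byte char #3 = E2 94 82.
Offset 9: leading byte 0xF1 = 11110001 → 4-byte char #4 = F1 96 9C 91.
Offset 13: leading byte 0xCC = 11001100 → 2-byte char #5 = CC BA.
Offset 15: leading byte 0xEF = 11101111 → 3-byte char #6 = EF 97 A5.
Offset 18: leading byte 0xD2 = 11010010 → 2-byte char #7 = D2 83.
Leading byte 0xD2 = 11010010 matches 110xxxxx → 2-byte sequence.
Byte 1: 0xD2 = 11010010, payload 10010 (5 bits).
Byte 2: 0x83 = 10000011 (10xxxxxx ✓), payload 000011.
Concatenate: 10010000011 = 0x483 (11 bits → U+0483).

U+0483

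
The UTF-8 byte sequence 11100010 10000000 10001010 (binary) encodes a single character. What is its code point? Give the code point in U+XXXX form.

Leading byte 0xE2 = 11100010 matches 1110xxxx → 3-byte sequence.
Byte 1: 0xE2 = 11100010, payload 0010 (4 bits).
Byte 2: 0x80 = 10000000 (10xxxxxx ✓), payload 000000.
Byte 3: 0x8A = 10001010 (10xxxxxx ✓), payload 001010.
Concatenate: 0010000000001010 = 0x200A (16 bits → U+200A).

U+200A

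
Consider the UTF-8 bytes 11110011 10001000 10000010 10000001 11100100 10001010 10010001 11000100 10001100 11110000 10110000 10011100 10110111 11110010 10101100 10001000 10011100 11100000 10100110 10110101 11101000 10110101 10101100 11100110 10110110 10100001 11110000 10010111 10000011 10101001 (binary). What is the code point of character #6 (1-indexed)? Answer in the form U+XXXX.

U+09B5

Offset 0: leading byte 0xF3 = 11110011 → 4-byte char #1 = F3 88 82 81.
Offset 4: leading byte 0xE4 = 11100100 → 3-byte char #2 = E4 8A 91.
Offset 7: leading byte 0xC4 = 11000100 → 2-byte char #3 = C4 8C.
Offset 9: leading byte 0xF0 = 11110000 → 4-byte char #4 = F0 B0 9C B7.
Offset 13: leading byte 0xF2 = 11110010 → 4-byte char #5 = F2 AC 88 9C.
Offset 17: leading byte 0xE0 = 11100000 → 3-byte char #6 = E0 A6 B5.
Leading byte 0xE0 = 11100000 matches 1110xxxx → 3-byte sequence.
Byte 1: 0xE0 = 11100000, payload 0000 (4 bits).
Byte 2: 0xA6 = 10100110 (10xxxxxx ✓), payload 100110.
Byte 3: 0xB5 = 10110101 (10xxxxxx ✓), payload 110101.
Concatenate: 0000100110110101 = 0x9B5 (16 bits → U+09B5).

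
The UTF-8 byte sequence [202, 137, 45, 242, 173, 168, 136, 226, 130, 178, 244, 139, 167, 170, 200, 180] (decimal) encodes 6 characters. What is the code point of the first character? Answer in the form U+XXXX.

Offset 0: leading byte 0xCA = 11001010 → 2-byte char #1 = CA 89.
Leading byte 0xCA = 11001010 matches 110xxxxx → 2-byte sequence.
Byte 1: 0xCA = 11001010, payload 01010 (5 bits).
Byte 2: 0x89 = 10001001 (10xxxxxx ✓), payload 001001.
Concatenate: 01010001001 = 0x289 (11 bits → U+0289).

U+0289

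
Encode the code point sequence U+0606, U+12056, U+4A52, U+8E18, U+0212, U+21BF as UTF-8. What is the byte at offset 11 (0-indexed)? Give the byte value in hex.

0x98

U+0606 → 2-byte form D8 86 at offsets 0–1.
U+12056 → 4-byte form F0 92 81 96 at offsets 2–5.
U+4A52 → 3-byte form E4 A9 92 at offsets 6–8.
U+8E18 → 3-byte form E8 B8 98 at offsets 9–11.
Offset 11 falls in char 4's range; it's byte 3 of E8 B8 98 = 0x98.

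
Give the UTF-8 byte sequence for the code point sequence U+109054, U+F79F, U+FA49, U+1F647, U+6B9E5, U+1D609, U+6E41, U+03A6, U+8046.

U+109054: 4-byte form → F4 89 81 94.
U+F79F: 3-byte form → EF 9E 9F.
U+FA49: 3-byte form → EF A9 89.
U+1F647: 4-byte form → F0 9F 99 87.
U+6B9E5: 4-byte form → F1 AB A7 A5.
U+1D609: 4-byte form → F0 9D 98 89.
U+6E41: 3-byte form → E6 B9 81.
U+03A6: 2-byte form → CE A6.
U+8046: 3-byte form → E8 81 86.
Concatenated (30 bytes): F4 89 81 94 EF 9E 9F EF A9 89 F0 9F 99 87 F1 AB A7 A5 F0 9D 98 89 E6 B9 81 CE A6 E8 81 86.

F4 89 81 94 EF 9E 9F EF A9 89 F0 9F 99 87 F1 AB A7 A5 F0 9D 98 89 E6 B9 81 CE A6 E8 81 86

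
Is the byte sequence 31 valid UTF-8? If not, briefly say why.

valid

Leading byte 0x31 = 00110001 → 1-byte form.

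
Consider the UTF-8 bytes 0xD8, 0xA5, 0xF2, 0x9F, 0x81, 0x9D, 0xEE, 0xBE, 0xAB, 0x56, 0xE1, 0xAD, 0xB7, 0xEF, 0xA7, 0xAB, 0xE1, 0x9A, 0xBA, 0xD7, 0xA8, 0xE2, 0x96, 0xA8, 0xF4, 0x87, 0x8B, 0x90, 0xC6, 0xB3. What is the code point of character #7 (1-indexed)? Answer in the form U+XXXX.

U+16BA

Offset 0: leading byte 0xD8 = 11011000 → 2-byte char #1 = D8 A5.
Offset 2: leading byte 0xF2 = 11110010 → 4-byte char #2 = F2 9F 81 9D.
Offset 6: leading byte 0xEE = 11101110 → 3-byte char #3 = EE BE AB.
Offset 9: leading byte 0x56 = 01010110 → 1-byte char #4 = 56.
Offset 10: leading byte 0xE1 = 11100001 → 3-byte char #5 = E1 AD B7.
Offset 13: leading byte 0xEF = 11101111 → 3-byte char #6 = EF A7 AB.
Offset 16: leading byte 0xE1 = 11100001 → 3-byte char #7 = E1 9A BA.
Leading byte 0xE1 = 11100001 matches 1110xxxx → 3-byte sequence.
Byte 1: 0xE1 = 11100001, payload 0001 (4 bits).
Byte 2: 0x9A = 10011010 (10xxxxxx ✓), payload 011010.
Byte 3: 0xBA = 10111010 (10xxxxxx ✓), payload 111010.
Concatenate: 0001011010111010 = 0x16BA (16 bits → U+16BA).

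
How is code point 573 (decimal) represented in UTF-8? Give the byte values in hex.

C8 BD

U+023D = 0x23D = 573 decimal. In range U+0080–U+07FF → 2-byte form: 110xxxxx 10xxxxxx.
Binary (11 bits): 01000111101.
Split 5+6: 01000 | 111101.
Byte 1: 11001000 = 0xC8.
Byte 2: 10111101 = 0xBD.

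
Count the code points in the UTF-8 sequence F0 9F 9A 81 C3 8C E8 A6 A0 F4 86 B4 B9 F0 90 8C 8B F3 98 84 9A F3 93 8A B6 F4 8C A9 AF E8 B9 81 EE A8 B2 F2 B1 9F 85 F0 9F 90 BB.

12

Byte at offset 0: 0xF0 = 11110000 → 4-byte char (#1). Advance 4.
Byte at offset 4: 0xC3 = 11000011 → 2-byte char (#2). Advance 2.
Byte at offset 6: 0xE8 = 11101000 → 3-byte char (#3). Advance 3.
Byte at offset 9: 0xF4 = 11110100 → 4-byte char (#4). Advance 4.
Byte at offset 13: 0xF0 = 11110000 → 4-byte char (#5). Advance 4.
Byte at offset 17: 0xF3 = 11110011 → 4-byte char (#6). Advance 4.
Byte at offset 21: 0xF3 = 11110011 → 4-byte char (#7). Advance 4.
Byte at offset 25: 0xF4 = 11110100 → 4-byte char (#8). Advance 4.
Byte at offset 29: 0xE8 = 11101000 → 3-byte char (#9). Advance 3.
Byte at offset 32: 0xEE = 11101110 → 3-byte char (#10). Advance 3.
Byte at offset 35: 0xF2 = 11110010 → 4-byte char (#11). Advance 4.
Byte at offset 39: 0xF0 = 11110000 → 4-byte char (#12). Advance 4.
Reached end at offset 43 after 12 code points.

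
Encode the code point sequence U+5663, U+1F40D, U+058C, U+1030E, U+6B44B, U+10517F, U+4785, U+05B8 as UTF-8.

E5 99 A3 F0 9F 90 8D D6 8C F0 90 8C 8E F1 AB 91 8B F4 85 85 BF E4 9E 85 D6 B8

U+5663: 3-byte form → E5 99 A3.
U+1F40D: 4-byte form → F0 9F 90 8D.
U+058C: 2-byte form → D6 8C.
U+1030E: 4-byte form → F0 90 8C 8E.
U+6B44B: 4-byte form → F1 AB 91 8B.
U+10517F: 4-byte form → F4 85 85 BF.
U+4785: 3-byte form → E4 9E 85.
U+05B8: 2-byte form → D6 B8.
Concatenated (26 bytes): E5 99 A3 F0 9F 90 8D D6 8C F0 90 8C 8E F1 AB 91 8B F4 85 85 BF E4 9E 85 D6 B8.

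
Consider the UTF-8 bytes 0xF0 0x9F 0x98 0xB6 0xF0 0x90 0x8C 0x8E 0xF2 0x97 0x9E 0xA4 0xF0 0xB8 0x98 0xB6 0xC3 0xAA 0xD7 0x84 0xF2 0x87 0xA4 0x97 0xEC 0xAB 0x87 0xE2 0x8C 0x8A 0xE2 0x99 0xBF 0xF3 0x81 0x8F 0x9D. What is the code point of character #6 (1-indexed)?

U+05C4

Offset 0: leading byte 0xF0 = 11110000 → 4-byte char #1 = F0 9F 98 B6.
Offset 4: leading byte 0xF0 = 11110000 → 4-byte char #2 = F0 90 8C 8E.
Offset 8: leading byte 0xF2 = 11110010 → 4-byte char #3 = F2 97 9E A4.
Offset 12: leading byte 0xF0 = 11110000 → 4-byte char #4 = F0 B8 98 B6.
Offset 16: leading byte 0xC3 = 11000011 → 2-byte char #5 = C3 AA.
Offset 18: leading byte 0xD7 = 11010111 → 2-byte char #6 = D7 84.
Leading byte 0xD7 = 11010111 matches 110xxxxx → 2-byte sequence.
Byte 1: 0xD7 = 11010111, payload 10111 (5 bits).
Byte 2: 0x84 = 10000100 (10xxxxxx ✓), payload 000100.
Concatenate: 10111000100 = 0x5C4 (11 bits → U+05C4).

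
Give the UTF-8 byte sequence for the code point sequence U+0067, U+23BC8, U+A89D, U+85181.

67 F0 A3 AF 88 EA A2 9D F2 85 86 81

U+0067: 1-byte form → 67.
U+23BC8: 4-byte form → F0 A3 AF 88.
U+A89D: 3-byte form → EA A2 9D.
U+85181: 4-byte form → F2 85 86 81.
Concatenated (12 bytes): 67 F0 A3 AF 88 EA A2 9D F2 85 86 81.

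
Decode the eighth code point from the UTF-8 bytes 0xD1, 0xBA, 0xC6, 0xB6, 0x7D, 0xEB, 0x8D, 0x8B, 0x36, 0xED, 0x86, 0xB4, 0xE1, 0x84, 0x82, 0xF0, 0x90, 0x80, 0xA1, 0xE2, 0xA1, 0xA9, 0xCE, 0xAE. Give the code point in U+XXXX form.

Offset 0: leading byte 0xD1 = 11010001 → 2-byte char #1 = D1 BA.
Offset 2: leading byte 0xC6 = 11000110 → 2-byte char #2 = C6 B6.
Offset 4: leading byte 0x7D = 01111101 → 1-byte char #3 = 7D.
Offset 5: leading byte 0xEB = 11101011 → 3-byte char #4 = EB 8D 8B.
Offset 8: leading byte 0x36 = 00110110 → 1-byte char #5 = 36.
Offset 9: leading byte 0xED = 11101101 → 3-byte char #6 = ED 86 B4.
Offset 12: leading byte 0xE1 = 11100001 → 3-byte char #7 = E1 84 82.
Offset 15: leading byte 0xF0 = 11110000 → 4-byte char #8 = F0 90 80 A1.
Leading byte 0xF0 = 11110000 matches 11110xxx → 4-byte sequence.
Byte 1: 0xF0 = 11110000, payload 000 (3 bits).
Byte 2: 0x90 = 10010000 (10xxxxxx ✓), payload 010000.
Byte 3: 0x80 = 10000000 (10xxxxxx ✓), payload 000000.
Byte 4: 0xA1 = 10100001 (10xxxxxx ✓), payload 100001.
Concatenate: 000010000000000100001 = 0x10021 (21 bits → U+10021).

U+10021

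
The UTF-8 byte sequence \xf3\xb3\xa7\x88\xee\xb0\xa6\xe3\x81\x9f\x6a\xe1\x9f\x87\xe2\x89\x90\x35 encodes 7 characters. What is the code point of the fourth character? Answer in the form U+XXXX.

Offset 0: leading byte 0xF3 = 11110011 → 4-byte char #1 = F3 B3 A7 88.
Offset 4: leading byte 0xEE = 11101110 → 3-byte char #2 = EE B0 A6.
Offset 7: leading byte 0xE3 = 11100011 → 3-byte char #3 = E3 81 9F.
Offset 10: leading byte 0x6A = 01101010 → 1-byte char #4 = 6A.
Leading byte 0x6A = 01101010 matches 0xxxxxxx → 1-byte sequence.
Byte 1: 0x6A = 01101010, payload 1101010 (7 bits).
Concatenate: 1101010 = 0x6A (7 bits → U+006A).

U+006A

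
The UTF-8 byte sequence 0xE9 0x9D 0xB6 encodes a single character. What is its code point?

U+9776

Leading byte 0xE9 = 11101001 matches 1110xxxx → 3-byte sequence.
Byte 1: 0xE9 = 11101001, payload 1001 (4 bits).
Byte 2: 0x9D = 10011101 (10xxxxxx ✓), payload 011101.
Byte 3: 0xB6 = 10110110 (10xxxxxx ✓), payload 110110.
Concatenate: 1001011101110110 = 0x9776 (16 bits → U+9776).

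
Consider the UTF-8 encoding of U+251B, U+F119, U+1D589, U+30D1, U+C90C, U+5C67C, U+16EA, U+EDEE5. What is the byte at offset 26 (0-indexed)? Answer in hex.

U+251B → 3-byte form E2 94 9B at offsets 0–2.
U+F119 → 3-byte form EF 84 99 at offsets 3–5.
U+1D589 → 4-byte form F0 9D 96 89 at offsets 6–9.
U+30D1 → 3-byte form E3 83 91 at offsets 10–12.
U+C90C → 3-byte form EC A4 8C at offsets 13–15.
U+5C67C → 4-byte form F1 9C 99 BC at offsets 16–19.
U+16EA → 3-byte form E1 9B AA at offsets 20–22.
U+EDEE5 → 4-byte form F3 AD BB A5 at offsets 23–26.
Offset 26 falls in char 8's range; it's byte 4 of F3 AD BB A5 = 0xA5.

0xA5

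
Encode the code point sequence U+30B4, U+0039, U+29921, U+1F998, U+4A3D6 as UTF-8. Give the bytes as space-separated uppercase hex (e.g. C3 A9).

U+30B4: 3-byte form → E3 82 B4.
U+0039: 1-byte form → 39.
U+29921: 4-byte form → F0 A9 A4 A1.
U+1F998: 4-byte form → F0 9F A6 98.
U+4A3D6: 4-byte form → F1 8A 8F 96.
Concatenated (16 bytes): E3 82 B4 39 F0 A9 A4 A1 F0 9F A6 98 F1 8A 8F 96.

E3 82 B4 39 F0 A9 A4 A1 F0 9F A6 98 F1 8A 8F 96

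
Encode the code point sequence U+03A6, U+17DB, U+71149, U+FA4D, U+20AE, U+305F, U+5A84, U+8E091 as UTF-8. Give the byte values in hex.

U+03A6: 2-byte form → CE A6.
U+17DB: 3-byte form → E1 9F 9B.
U+71149: 4-byte form → F1 B1 85 89.
U+FA4D: 3-byte form → EF A9 8D.
U+20AE: 3-byte form → E2 82 AE.
U+305F: 3-byte form → E3 81 9F.
U+5A84: 3-byte form → E5 AA 84.
U+8E091: 4-byte form → F2 8E 82 91.
Concatenated (25 bytes): CE A6 E1 9F 9B F1 B1 85 89 EF A9 8D E2 82 AE E3 81 9F E5 AA 84 F2 8E 82 91.

CE A6 E1 9F 9B F1 B1 85 89 EF A9 8D E2 82 AE E3 81 9F E5 AA 84 F2 8E 82 91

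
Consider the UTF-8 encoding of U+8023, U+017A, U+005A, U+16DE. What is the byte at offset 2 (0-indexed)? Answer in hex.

U+8023 → 3-byte form E8 80 A3 at offsets 0–2.
Offset 2 falls in char 1's range; it's byte 3 of E8 80 A3 = 0xA3.

0xA3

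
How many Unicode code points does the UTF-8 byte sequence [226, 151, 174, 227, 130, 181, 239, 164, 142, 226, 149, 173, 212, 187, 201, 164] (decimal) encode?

Byte at offset 0: 0xE2 = 11100010 → 3-byte char (#1). Advance 3.
Byte at offset 3: 0xE3 = 11100011 → 3-byte char (#2). Advance 3.
Byte at offset 6: 0xEF = 11101111 → 3-byte char (#3). Advance 3.
Byte at offset 9: 0xE2 = 11100010 → 3-byte char (#4). Advance 3.
Byte at offset 12: 0xD4 = 11010100 → 2-byte char (#5). Advance 2.
Byte at offset 14: 0xC9 = 11001001 → 2-byte char (#6). Advance 2.
Reached end at offset 16 after 6 code points.

6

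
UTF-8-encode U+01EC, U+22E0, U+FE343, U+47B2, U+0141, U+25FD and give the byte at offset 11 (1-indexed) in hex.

1-indexed offset 11 is 0-indexed offset 10.
U+01EC → 2-byte form C7 AC at offsets 0–1.
U+22E0 → 3-byte form E2 8B A0 at offsets 2–4.
U+FE343 → 4-byte form F3 BE 8D 83 at offsets 5–8.
U+47B2 → 3-byte form E4 9E B2 at offsets 9–11.
Offset 10 falls in char 4's range; it's byte 2 of E4 9E B2 = 0x9E.

0x9E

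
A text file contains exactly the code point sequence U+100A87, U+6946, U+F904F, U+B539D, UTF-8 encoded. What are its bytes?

U+100A87: 4-byte form → F4 80 AA 87.
U+6946: 3-byte form → E6 A5 86.
U+F904F: 4-byte form → F3 B9 81 8F.
U+B539D: 4-byte form → F2 B5 8E 9D.
Concatenated (15 bytes): F4 80 AA 87 E6 A5 86 F3 B9 81 8F F2 B5 8E 9D.

F4 80 AA 87 E6 A5 86 F3 B9 81 8F F2 B5 8E 9D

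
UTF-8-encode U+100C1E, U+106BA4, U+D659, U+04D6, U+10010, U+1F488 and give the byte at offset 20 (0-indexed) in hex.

U+100C1E → 4-byte form F4 80 B0 9E at offsets 0–3.
U+106BA4 → 4-byte form F4 86 AE A4 at offsets 4–7.
U+D659 → 3-byte form ED 99 99 at offsets 8–10.
U+04D6 → 2-byte form D3 96 at offsets 11–12.
U+10010 → 4-byte form F0 90 80 90 at offsets 13–16.
U+1F488 → 4-byte form F0 9F 92 88 at offsets 17–20.
Offset 20 falls in char 6's range; it's byte 4 of F0 9F 92 88 = 0x88.

0x88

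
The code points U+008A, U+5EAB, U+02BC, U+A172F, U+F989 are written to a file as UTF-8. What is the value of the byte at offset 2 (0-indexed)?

U+008A → 2-byte form C2 8A at offsets 0–1.
U+5EAB → 3-byte form E5 BA AB at offsets 2–4.
Offset 2 falls in char 2's range; it's byte 1 of E5 BA AB = 0xE5.

0xE5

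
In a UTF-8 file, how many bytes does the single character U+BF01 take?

U+BF01 = 0xBF01. UTF-8 uses 1 byte below 0x80, 2 below 0x800, 3 below 0x10000, 4 up to 0x10FFFF. 0xBF01 is in U+0800–U+FFFF → 3 bytes.

3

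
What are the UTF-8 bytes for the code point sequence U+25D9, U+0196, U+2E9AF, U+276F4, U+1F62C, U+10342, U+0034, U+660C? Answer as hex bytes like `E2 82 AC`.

E2 97 99 C6 96 F0 AE A6 AF F0 A7 9B B4 F0 9F 98 AC F0 90 8D 82 34 E6 98 8C

U+25D9: 3-byte form → E2 97 99.
U+0196: 2-byte form → C6 96.
U+2E9AF: 4-byte form → F0 AE A6 AF.
U+276F4: 4-byte form → F0 A7 9B B4.
U+1F62C: 4-byte form → F0 9F 98 AC.
U+10342: 4-byte form → F0 90 8D 82.
U+0034: 1-byte form → 34.
U+660C: 3-byte form → E6 98 8C.
Concatenated (25 bytes): E2 97 99 C6 96 F0 AE A6 AF F0 A7 9B B4 F0 9F 98 AC F0 90 8D 82 34 E6 98 8C.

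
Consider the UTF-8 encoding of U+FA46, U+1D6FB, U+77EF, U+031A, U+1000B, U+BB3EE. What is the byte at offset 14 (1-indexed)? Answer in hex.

1-indexed offset 14 is 0-indexed offset 13.
U+FA46 → 3-byte form EF A9 86 at offsets 0–2.
U+1D6FB → 4-byte form F0 9D 9B BB at offsets 3–6.
U+77EF → 3-byte form E7 9F AF at offsets 7–9.
U+031A → 2-byte form CC 9A at offsets 10–11.
U+1000B → 4-byte form F0 90 80 8B at offsets 12–15.
Offset 13 falls in char 5's range; it's byte 2 of F0 90 80 8B = 0x90.

0x90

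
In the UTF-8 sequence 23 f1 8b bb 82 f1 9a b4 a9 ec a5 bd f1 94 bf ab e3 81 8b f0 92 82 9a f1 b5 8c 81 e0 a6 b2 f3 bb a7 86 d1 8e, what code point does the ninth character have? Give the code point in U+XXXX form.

U+09B2

Offset 0: leading byte 0x23 = 00100011 → 1-byte char #1 = 23.
Offset 1: leading byte 0xF1 = 11110001 → 4-byte char #2 = F1 8B BB 82.
Offset 5: leading byte 0xF1 = 11110001 → 4-byte char #3 = F1 9A B4 A9.
Offset 9: leading byte 0xEC = 11101100 → 3-byte char #4 = EC A5 BD.
Offset 12: leading byte 0xF1 = 11110001 → 4-byte char #5 = F1 94 BF AB.
Offset 16: leading byte 0xE3 = 11100011 → 3-byte char #6 = E3 81 8B.
Offset 19: leading byte 0xF0 = 11110000 → 4-byte char #7 = F0 92 82 9A.
Offset 23: leading byte 0xF1 = 11110001 → 4-byte char #8 = F1 B5 8C 81.
Offset 27: leading byte 0xE0 = 11100000 → 3-byte char #9 = E0 A6 B2.
Leading byte 0xE0 = 11100000 matches 1110xxxx → 3-byte sequence.
Byte 1: 0xE0 = 11100000, payload 0000 (4 bits).
Byte 2: 0xA6 = 10100110 (10xxxxxx ✓), payload 100110.
Byte 3: 0xB2 = 10110010 (10xxxxxx ✓), payload 110010.
Concatenate: 0000100110110010 = 0x9B2 (16 bits → U+09B2).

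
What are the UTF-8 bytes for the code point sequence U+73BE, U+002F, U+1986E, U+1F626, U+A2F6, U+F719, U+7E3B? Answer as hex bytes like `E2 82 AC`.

E7 8E BE 2F F0 99 A1 AE F0 9F 98 A6 EA 8B B6 EF 9C 99 E7 B8 BB

U+73BE: 3-byte form → E7 8E BE.
U+002F: 1-byte form → 2F.
U+1986E: 4-byte form → F0 99 A1 AE.
U+1F626: 4-byte form → F0 9F 98 A6.
U+A2F6: 3-byte form → EA 8B B6.
U+F719: 3-byte form → EF 9C 99.
U+7E3B: 3-byte form → E7 B8 BB.
Concatenated (21 bytes): E7 8E BE 2F F0 99 A1 AE F0 9F 98 A6 EA 8B B6 EF 9C 99 E7 B8 BB.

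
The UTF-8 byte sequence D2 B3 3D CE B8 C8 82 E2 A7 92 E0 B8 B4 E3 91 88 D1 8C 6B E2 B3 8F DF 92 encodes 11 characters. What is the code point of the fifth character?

U+29D2

Offset 0: leading byte 0xD2 = 11010010 → 2-byte char #1 = D2 B3.
Offset 2: leading byte 0x3D = 00111101 → 1-byte char #2 = 3D.
Offset 3: leading byte 0xCE = 11001110 → 2-byte char #3 = CE B8.
Offset 5: leading byte 0xC8 = 11001000 → 2-byte char #4 = C8 82.
Offset 7: leading byte 0xE2 = 11100010 → 3-byte char #5 = E2 A7 92.
Leading byte 0xE2 = 11100010 matches 1110xxxx → 3-byte sequence.
Byte 1: 0xE2 = 11100010, payload 0010 (4 bits).
Byte 2: 0xA7 = 10100111 (10xxxxxx ✓), payload 100111.
Byte 3: 0x92 = 10010010 (10xxxxxx ✓), payload 010010.
Concatenate: 0010100111010010 = 0x29D2 (16 bits → U+29D2).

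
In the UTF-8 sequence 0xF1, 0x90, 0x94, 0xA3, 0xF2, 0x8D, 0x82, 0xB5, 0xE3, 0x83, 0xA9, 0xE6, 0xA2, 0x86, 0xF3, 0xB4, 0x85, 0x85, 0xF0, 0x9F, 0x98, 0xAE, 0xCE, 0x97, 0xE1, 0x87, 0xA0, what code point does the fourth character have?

U+6886

Offset 0: leading byte 0xF1 = 11110001 → 4-byte char #1 = F1 90 94 A3.
Offset 4: leading byte 0xF2 = 11110010 → 4-byte char #2 = F2 8D 82 B5.
Offset 8: leading byte 0xE3 = 11100011 → 3-byte char #3 = E3 83 A9.
Offset 11: leading byte 0xE6 = 11100110 → 3-byte char #4 = E6 A2 86.
Leading byte 0xE6 = 11100110 matches 1110xxxx → 3-byte sequence.
Byte 1: 0xE6 = 11100110, payload 0110 (4 bits).
Byte 2: 0xA2 = 10100010 (10xxxxxx ✓), payload 100010.
Byte 3: 0x86 = 10000110 (10xxxxxx ✓), payload 000110.
Concatenate: 0110100010000110 = 0x6886 (16 bits → U+6886).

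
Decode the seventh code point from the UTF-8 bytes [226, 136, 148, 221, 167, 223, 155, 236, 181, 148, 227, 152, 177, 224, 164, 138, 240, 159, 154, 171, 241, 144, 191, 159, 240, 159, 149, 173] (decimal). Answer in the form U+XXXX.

Offset 0: leading byte 0xE2 = 11100010 → 3-byte char #1 = E2 88 94.
Offset 3: leading byte 0xDD = 11011101 → 2-byte char #2 = DD A7.
Offset 5: leading byte 0xDF = 11011111 → 2-byte char #3 = DF 9B.
Offset 7: leading byte 0xEC = 11101100 → 3-byte char #4 = EC B5 94.
Offset 10: leading byte 0xE3 = 11100011 → 3-byte char #5 = E3 98 B1.
Offset 13: leading byte 0xE0 = 11100000 → 3-byte char #6 = E0 A4 8A.
Offset 16: leading byte 0xF0 = 11110000 → 4-byte char #7 = F0 9F 9A AB.
Leading byte 0xF0 = 11110000 matches 11110xxx → 4-byte sequence.
Byte 1: 0xF0 = 11110000, payload 000 (3 bits).
Byte 2: 0x9F = 10011111 (10xxxxxx ✓), payload 011111.
Byte 3: 0x9A = 10011010 (10xxxxxx ✓), payload 011010.
Byte 4: 0xAB = 10101011 (10xxxxxx ✓), payload 101011.
Concatenate: 000011111011010101011 = 0x1F6AB (21 bits → U+1F6AB).

U+1F6AB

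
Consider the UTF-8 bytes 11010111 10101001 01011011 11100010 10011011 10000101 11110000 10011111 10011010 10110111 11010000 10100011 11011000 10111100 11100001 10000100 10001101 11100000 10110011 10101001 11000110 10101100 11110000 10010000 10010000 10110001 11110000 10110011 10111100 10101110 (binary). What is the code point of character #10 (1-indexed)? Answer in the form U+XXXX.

U+10431

Offset 0: leading byte 0xD7 = 11010111 → 2-byte char #1 = D7 A9.
Offset 2: leading byte 0x5B = 01011011 → 1-byte char #2 = 5B.
Offset 3: leading byte 0xE2 = 11100010 → 3-byte char #3 = E2 9B 85.
Offset 6: leading byte 0xF0 = 11110000 → 4-byte char #4 = F0 9F 9A B7.
Offset 10: leading byte 0xD0 = 11010000 → 2-byte char #5 = D0 A3.
Offset 12: leading byte 0xD8 = 11011000 → 2-byte char #6 = D8 BC.
Offset 14: leading byte 0xE1 = 11100001 → 3-byte char #7 = E1 84 8D.
Offset 17: leading byte 0xE0 = 11100000 → 3-byte char #8 = E0 B3 A9.
Offset 20: leading byte 0xC6 = 11000110 → 2-byte char #9 = C6 AC.
Offset 22: leading byte 0xF0 = 11110000 → 4-byte char #10 = F0 90 90 B1.
Leading byte 0xF0 = 11110000 matches 11110xxx → 4-byte sequence.
Byte 1: 0xF0 = 11110000, payload 000 (3 bits).
Byte 2: 0x90 = 10010000 (10xxxxxx ✓), payload 010000.
Byte 3: 0x90 = 10010000 (10xxxxxx ✓), payload 010000.
Byte 4: 0xB1 = 10110001 (10xxxxxx ✓), payload 110001.
Concatenate: 000010000010000110001 = 0x10431 (21 bits → U+10431).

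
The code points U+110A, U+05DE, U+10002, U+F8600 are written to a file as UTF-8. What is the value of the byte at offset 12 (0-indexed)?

0x80

U+110A → 3-byte form E1 84 8A at offsets 0–2.
U+05DE → 2-byte form D7 9E at offsets 3–4.
U+10002 → 4-byte form F0 90 80 82 at offsets 5–8.
U+F8600 → 4-byte form F3 B8 98 80 at offsets 9–12.
Offset 12 falls in char 4's range; it's byte 4 of F3 B8 98 80 = 0x80.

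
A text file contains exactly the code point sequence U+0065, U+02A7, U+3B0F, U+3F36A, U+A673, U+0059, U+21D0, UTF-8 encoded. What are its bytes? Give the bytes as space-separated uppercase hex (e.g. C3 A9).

U+0065: 1-byte form → 65.
U+02A7: 2-byte form → CA A7.
U+3B0F: 3-byte form → E3 AC 8F.
U+3F36A: 4-byte form → F0 BF 8D AA.
U+A673: 3-byte form → EA 99 B3.
U+0059: 1-byte form → 59.
U+21D0: 3-byte form → E2 87 90.
Concatenated (17 bytes): 65 CA A7 E3 AC 8F F0 BF 8D AA EA 99 B3 59 E2 87 90.

65 CA A7 E3 AC 8F F0 BF 8D AA EA 99 B3 59 E2 87 90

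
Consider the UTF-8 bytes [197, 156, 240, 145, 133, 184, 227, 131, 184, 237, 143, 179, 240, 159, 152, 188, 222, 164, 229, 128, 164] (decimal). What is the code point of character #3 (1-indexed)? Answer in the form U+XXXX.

Offset 0: leading byte 0xC5 = 11000101 → 2-byte char #1 = C5 9C.
Offset 2: leading byte 0xF0 = 11110000 → 4-byte char #2 = F0 91 85 B8.
Offset 6: leading byte 0xE3 = 11100011 → 3-byte char #3 = E3 83 B8.
Leading byte 0xE3 = 11100011 matches 1110xxxx → 3-byte sequence.
Byte 1: 0xE3 = 11100011, payload 0011 (4 bits).
Byte 2: 0x83 = 10000011 (10xxxxxx ✓), payload 000011.
Byte 3: 0xB8 = 10111000 (10xxxxxx ✓), payload 111000.
Concatenate: 0011000011111000 = 0x30F8 (16 bits → U+30F8).

U+30F8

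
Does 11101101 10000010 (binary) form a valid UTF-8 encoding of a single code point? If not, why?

invalid (sequence truncated)

Leading byte 0xED = 11101101 → 3-byte form, but only 2 bytes are present.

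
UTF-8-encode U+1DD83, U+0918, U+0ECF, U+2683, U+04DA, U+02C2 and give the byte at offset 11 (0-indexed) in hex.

U+1DD83 → 4-byte form F0 9D B6 83 at offsets 0–3.
U+0918 → 3-byte form E0 A4 98 at offsets 4–6.
U+0ECF → 3-byte form E0 BB 8F at offsets 7–9.
U+2683 → 3-byte form E2 9A 83 at offsets 10–12.
Offset 11 falls in char 4's range; it's byte 2 of E2 9A 83 = 0x9A.

0x9A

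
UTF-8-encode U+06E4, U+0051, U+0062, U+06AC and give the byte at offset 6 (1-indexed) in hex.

1-indexed offset 6 is 0-indexed offset 5.
U+06E4 → 2-byte form DB A4 at offsets 0–1.
U+0051 → 1-byte form 51 at offsets 2–2.
U+0062 → 1-byte form 62 at offsets 3–3.
U+06AC → 2-byte form DA AC at offsets 4–5.
Offset 5 falls in char 4's range; it's byte 2 of DA AC = 0xAC.

0xAC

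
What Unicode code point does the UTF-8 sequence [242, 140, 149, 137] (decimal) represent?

Leading byte 0xF2 = 11110010 matches 11110xxx → 4-byte sequence.
Byte 1: 0xF2 = 11110010, payload 010 (3 bits).
Byte 2: 0x8C = 10001100 (10xxxxxx ✓), payload 001100.
Byte 3: 0x95 = 10010101 (10xxxxxx ✓), payload 010101.
Byte 4: 0x89 = 10001001 (10xxxxxx ✓), payload 001001.
Concatenate: 010001100010101001001 = 0x8C549 (21 bits → U+8C549).

U+8C549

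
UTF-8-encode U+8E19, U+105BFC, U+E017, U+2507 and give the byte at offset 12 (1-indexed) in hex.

0x94

1-indexed offset 12 is 0-indexed offset 11.
U+8E19 → 3-byte form E8 B8 99 at offsets 0–2.
U+105BFC → 4-byte form F4 85 AF BC at offsets 3–6.
U+E017 → 3-byte form EE 80 97 at offsets 7–9.
U+2507 → 3-byte form E2 94 87 at offsets 10–12.
Offset 11 falls in char 4's range; it's byte 2 of E2 94 87 = 0x94.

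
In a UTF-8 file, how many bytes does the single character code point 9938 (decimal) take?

U+26D2 = 0x26D2. UTF-8 uses 1 byte below 0x80, 2 below 0x800, 3 below 0x10000, 4 up to 0x10FFFF. 0x26D2 is in U+0800–U+FFFF → 3 bytes.

3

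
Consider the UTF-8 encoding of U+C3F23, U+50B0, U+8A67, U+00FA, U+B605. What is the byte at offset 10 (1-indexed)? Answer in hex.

0xA7

1-indexed offset 10 is 0-indexed offset 9.
U+C3F23 → 4-byte form F3 83 BC A3 at offsets 0–3.
U+50B0 → 3-byte form E5 82 B0 at offsets 4–6.
U+8A67 → 3-byte form E8 A9 A7 at offsets 7–9.
Offset 9 falls in char 3's range; it's byte 3 of E8 A9 A7 = 0xA7.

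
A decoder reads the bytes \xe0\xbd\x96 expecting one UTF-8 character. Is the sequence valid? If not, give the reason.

Leading byte 0xE0 = 11100000 → 3-byte form.
Continuation bytes 0xBD=10111101, 0x96=10010110 all match 10xxxxxx.
Decoded value 0xF56 is ≥ 0x800 (shortest form) and not a surrogate.

valid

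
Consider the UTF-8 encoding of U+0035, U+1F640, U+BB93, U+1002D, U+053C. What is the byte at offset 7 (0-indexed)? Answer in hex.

0x93

U+0035 → 1-byte form 35 at offsets 0–0.
U+1F640 → 4-byte form F0 9F 99 80 at offsets 1–4.
U+BB93 → 3-byte form EB AE 93 at offsets 5–7.
Offset 7 falls in char 3's range; it's byte 3 of EB AE 93 = 0x93.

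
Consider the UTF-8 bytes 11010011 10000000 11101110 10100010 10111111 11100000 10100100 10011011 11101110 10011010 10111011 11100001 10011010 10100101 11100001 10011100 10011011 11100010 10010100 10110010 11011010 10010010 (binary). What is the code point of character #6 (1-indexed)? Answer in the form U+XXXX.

Offset 0: leading byte 0xD3 = 11010011 → 2-byte char #1 = D3 80.
Offset 2: leading byte 0xEE = 11101110 → 3-byte char #2 = EE A2 BF.
Offset 5: leading byte 0xE0 = 11100000 → 3-byte char #3 = E0 A4 9B.
Offset 8: leading byte 0xEE = 11101110 → 3-byte char #4 = EE 9A BB.
Offset 11: leading byte 0xE1 = 11100001 → 3-byte char #5 = E1 9A A5.
Offset 14: leading byte 0xE1 = 11100001 → 3-byte char #6 = E1 9C 9B.
Leading byte 0xE1 = 11100001 matches 1110xxxx → 3-byte sequence.
Byte 1: 0xE1 = 11100001, payload 0001 (4 bits).
Byte 2: 0x9C = 10011100 (10xxxxxx ✓), payload 011100.
Byte 3: 0x9B = 10011011 (10xxxxxx ✓), payload 011011.
Concatenate: 0001011100011011 = 0x171B (16 bits → U+171B).

U+171B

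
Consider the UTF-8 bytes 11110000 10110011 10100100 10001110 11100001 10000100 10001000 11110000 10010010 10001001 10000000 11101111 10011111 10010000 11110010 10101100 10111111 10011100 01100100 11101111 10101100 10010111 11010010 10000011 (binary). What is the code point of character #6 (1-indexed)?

U+0064

Offset 0: leading byte 0xF0 = 11110000 → 4-byte char #1 = F0 B3 A4 8E.
Offset 4: leading byte 0xE1 = 11100001 → 3-byte char #2 = E1 84 88.
Offset 7: leading byte 0xF0 = 11110000 → 4-byte char #3 = F0 92 89 80.
Offset 11: leading byte 0xEF = 11101111 → 3-byte char #4 = EF 9F 90.
Offset 14: leading byte 0xF2 = 11110010 → 4-byte char #5 = F2 AC BF 9C.
Offset 18: leading byte 0x64 = 01100100 → 1-byte char #6 = 64.
Leading byte 0x64 = 01100100 matches 0xxxxxxx → 1-byte sequence.
Byte 1: 0x64 = 01100100, payload 1100100 (7 bits).
Concatenate: 1100100 = 0x64 (7 bits → U+0064).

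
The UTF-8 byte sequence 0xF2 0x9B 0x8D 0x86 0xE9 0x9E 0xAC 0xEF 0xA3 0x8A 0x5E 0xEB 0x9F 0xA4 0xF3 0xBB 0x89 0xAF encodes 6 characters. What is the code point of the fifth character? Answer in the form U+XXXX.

U+B7E4

Offset 0: leading byte 0xF2 = 11110010 → 4-byte char #1 = F2 9B 8D 86.
Offset 4: leading byte 0xE9 = 11101001 → 3-byte char #2 = E9 9E AC.
Offset 7: leading byte 0xEF = 11101111 → 3-byte char #3 = EF A3 8A.
Offset 10: leading byte 0x5E = 01011110 → 1-byte char #4 = 5E.
Offset 11: leading byte 0xEB = 11101011 → 3-byte char #5 = EB 9F A4.
Leading byte 0xEB = 11101011 matches 1110xxxx → 3-byte sequence.
Byte 1: 0xEB = 11101011, payload 1011 (4 bits).
Byte 2: 0x9F = 10011111 (10xxxxxx ✓), payload 011111.
Byte 3: 0xA4 = 10100100 (10xxxxxx ✓), payload 100100.
Concatenate: 1011011111100100 = 0xB7E4 (16 bits → U+B7E4).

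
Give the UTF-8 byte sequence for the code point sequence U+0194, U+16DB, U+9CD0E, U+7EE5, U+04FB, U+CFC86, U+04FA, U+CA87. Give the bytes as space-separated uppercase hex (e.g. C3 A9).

U+0194: 2-byte form → C6 94.
U+16DB: 3-byte form → E1 9B 9B.
U+9CD0E: 4-byte form → F2 9C B4 8E.
U+7EE5: 3-byte form → E7 BB A5.
U+04FB: 2-byte form → D3 BB.
U+CFC86: 4-byte form → F3 8F B2 86.
U+04FA: 2-byte form → D3 BA.
U+CA87: 3-byte form → EC AA 87.
Concatenated (23 bytes): C6 94 E1 9B 9B F2 9C B4 8E E7 BB A5 D3 BB F3 8F B2 86 D3 BA EC AA 87.

C6 94 E1 9B 9B F2 9C B4 8E E7 BB A5 D3 BB F3 8F B2 86 D3 BA EC AA 87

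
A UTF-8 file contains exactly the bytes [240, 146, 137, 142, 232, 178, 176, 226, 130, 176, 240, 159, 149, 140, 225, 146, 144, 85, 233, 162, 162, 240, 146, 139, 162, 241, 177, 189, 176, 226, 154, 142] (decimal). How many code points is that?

Byte at offset 0: 0xF0 = 11110000 → 4-byte char (#1). Advance 4.
Byte at offset 4: 0xE8 = 11101000 → 3-byte char (#2). Advance 3.
Byte at offset 7: 0xE2 = 11100010 → 3-byte char (#3). Advance 3.
Byte at offset 10: 0xF0 = 11110000 → 4-byte char (#4). Advance 4.
Byte at offset 14: 0xE1 = 11100001 → 3-byte char (#5). Advance 3.
Byte at offset 17: 0x55 = 01010101 → 1-byte char (#6). Advance 1.
Byte at offset 18: 0xE9 = 11101001 → 3-byte char (#7). Advance 3.
Byte at offset 21: 0xF0 = 11110000 → 4-byte char (#8). Advance 4.
Byte at offset 25: 0xF1 = 11110001 → 4-byte char (#9). Advance 4.
Byte at offset 29: 0xE2 = 11100010 → 3-byte char (#10). Advance 3.
Reached end at offset 32 after 10 code points.

10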